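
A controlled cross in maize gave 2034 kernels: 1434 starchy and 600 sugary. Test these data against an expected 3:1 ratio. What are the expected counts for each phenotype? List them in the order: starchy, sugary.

The 3:1 ratio has 4 parts, so with N = 2034 the expected counts are:
  starchy: 2034 × 3/4 = 1525.5
  sugary: 2034 × 1/4 = 508.5

1525.5, 508.5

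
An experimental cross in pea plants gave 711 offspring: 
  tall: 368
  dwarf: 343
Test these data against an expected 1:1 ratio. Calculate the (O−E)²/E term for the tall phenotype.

Under the 1:1 hypothesis (Σ ratio = 2, N = 711):
  tall: 711 × 1/2 = 355.5
  dwarf: 711 × 1/2 = 355.5
Contribution of tall: (368 − 355.5)² / 355.5 = 0.4395

0.440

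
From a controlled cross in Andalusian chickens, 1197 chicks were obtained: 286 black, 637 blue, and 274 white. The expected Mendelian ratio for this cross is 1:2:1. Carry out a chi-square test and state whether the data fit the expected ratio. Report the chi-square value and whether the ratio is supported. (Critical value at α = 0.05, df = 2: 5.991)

5.194; consistent

Expected counts for N = 1197 under a 1:2:1 ratio (total parts = 4):
  black: 1197 × 1/4 = 299.25
  blue: 1197 × 2/4 = 598.5
  white: 1197 × 1/4 = 299.25
χ² = Σ (O − E)² / E
  black: (286 − 299.25)² / 299.25 = 0.5867
  blue: (637 − 598.5)² / 598.5 = 2.4766
  white: (274 − 299.25)² / 299.25 = 2.1305
χ² = 0.5867 + 2.4766 + 2.1305 = 5.1938 ≈ 5.194
Degrees of freedom = 3 − 1 = 2; critical value at α = 0.05 is 5.991.
Since 5.194 < 5.991, we fail to reject the null hypothesis — the data are consistent with the 1:2:1 ratio.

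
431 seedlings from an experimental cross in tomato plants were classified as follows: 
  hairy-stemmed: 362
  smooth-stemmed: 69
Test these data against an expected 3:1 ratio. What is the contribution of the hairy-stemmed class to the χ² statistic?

4.645

Expected counts for N = 431 under a 3:1 ratio (total parts = 4):
  hairy-stemmed: 431 × 3/4 = 323.25
  smooth-stemmed: 431 × 1/4 = 107.75
Contribution of hairy-stemmed: (362 − 323.25)² / 323.25 = 4.6452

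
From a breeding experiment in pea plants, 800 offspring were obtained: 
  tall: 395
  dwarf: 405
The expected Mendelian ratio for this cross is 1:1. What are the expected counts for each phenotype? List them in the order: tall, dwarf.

Expected counts for N = 800 under a 1:1 ratio (total parts = 2):
  tall: 800 × 1/2 = 400
  dwarf: 800 × 1/2 = 400

400, 400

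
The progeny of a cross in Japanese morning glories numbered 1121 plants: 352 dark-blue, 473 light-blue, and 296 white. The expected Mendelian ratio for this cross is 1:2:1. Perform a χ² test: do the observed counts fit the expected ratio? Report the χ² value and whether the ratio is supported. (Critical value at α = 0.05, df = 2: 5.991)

32.914; not consistent

Under the 1:2:1 hypothesis (Σ ratio = 4, N = 1121):
  dark-blue: 1121 × 1/4 = 280.25
  light-blue: 1121 × 2/4 = 560.5
  white: 1121 × 1/4 = 280.25
χ² = Σ (O − E)² / E
  dark-blue: (352 − 280.25)² / 280.25 = 18.3695
  light-blue: (473 − 560.5)² / 560.5 = 13.6597
  white: (296 − 280.25)² / 280.25 = 0.8851
χ² = 18.3695 + 13.6597 + 0.8851 = 32.9143 ≈ 32.914
Degrees of freedom = 3 − 1 = 2; critical value at α = 0.05 is 5.991.
Since 32.914 > 5.991, we reject the null hypothesis — the data do not fit the 1:2:1 ratio.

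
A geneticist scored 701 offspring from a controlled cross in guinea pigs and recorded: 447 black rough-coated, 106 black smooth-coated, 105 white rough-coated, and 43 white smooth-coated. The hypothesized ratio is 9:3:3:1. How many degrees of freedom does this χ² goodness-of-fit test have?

A goodness-of-fit test with 4 phenotype classes has df = 4 − 1 = 3.

3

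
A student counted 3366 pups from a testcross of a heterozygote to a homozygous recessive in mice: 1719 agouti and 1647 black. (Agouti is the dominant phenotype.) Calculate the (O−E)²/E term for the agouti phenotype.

0.770

A testcross of a heterozygote (Aa × aa) gives a 1:1 phenotypic ratio.
Under the 1:1 hypothesis (Σ ratio = 2, N = 3366):
  agouti: 3366 × 1/2 = 1683
  black: 3366 × 1/2 = 1683
Contribution of agouti: (1719 − 1683)² / 1683 = 0.7701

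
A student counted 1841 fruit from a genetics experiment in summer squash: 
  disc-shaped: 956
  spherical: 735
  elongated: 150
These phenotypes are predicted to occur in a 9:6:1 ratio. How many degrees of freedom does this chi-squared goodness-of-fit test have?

2

A goodness-of-fit test with 3 phenotype classes has df = 3 − 1 = 2.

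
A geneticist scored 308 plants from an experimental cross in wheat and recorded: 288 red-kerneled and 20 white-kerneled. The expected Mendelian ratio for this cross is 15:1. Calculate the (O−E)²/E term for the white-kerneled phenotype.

The 15:1 ratio has 16 parts, so with N = 308 the expected counts are:
  red-kerneled: 308 × 15/16 = 288.75
  white-kerneled: 308 × 1/16 = 19.25
Contribution of white-kerneled: (20 − 19.25)² / 19.25 = 0.0292

0.029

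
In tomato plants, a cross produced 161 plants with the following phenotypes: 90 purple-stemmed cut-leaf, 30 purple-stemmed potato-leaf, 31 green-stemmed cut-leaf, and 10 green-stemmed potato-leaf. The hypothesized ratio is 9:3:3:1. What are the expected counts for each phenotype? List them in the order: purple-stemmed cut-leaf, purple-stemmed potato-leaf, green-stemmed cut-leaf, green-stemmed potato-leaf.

90.5625, 30.1875, 30.1875, 10.0625

Total ratio parts = 16. Expected numbers out of 161:
  purple-stemmed cut-leaf: 161 × 9/16 = 90.5625
  purple-stemmed potato-leaf: 161 × 3/16 = 30.1875
  green-stemmed cut-leaf: 161 × 3/16 = 30.1875
  green-stemmed potato-leaf: 161 × 1/16 = 10.0625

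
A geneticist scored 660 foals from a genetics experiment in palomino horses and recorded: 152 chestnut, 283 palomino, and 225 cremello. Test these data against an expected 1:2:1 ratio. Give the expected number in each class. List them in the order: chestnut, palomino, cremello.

165, 330, 165

The 1:2:1 ratio has 4 parts, so with N = 660 the expected counts are:
  chestnut: 660 × 1/4 = 165
  palomino: 660 × 2/4 = 330
  cremello: 660 × 1/4 = 165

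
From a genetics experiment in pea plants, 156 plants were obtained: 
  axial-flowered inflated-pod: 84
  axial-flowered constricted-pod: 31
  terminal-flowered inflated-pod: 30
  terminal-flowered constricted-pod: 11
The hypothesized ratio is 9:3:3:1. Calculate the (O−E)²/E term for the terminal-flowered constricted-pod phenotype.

Expected counts for N = 156 under a 9:3:3:1 ratio (total parts = 16):
  axial-flowered inflated-pod: 156 × 9/16 = 87.75
  axial-flowered constricted-pod: 156 × 3/16 = 29.25
  terminal-flowered inflated-pod: 156 × 3/16 = 29.25
  terminal-flowered constricted-pod: 156 × 1/16 = 9.75
Contribution of terminal-flowered constricted-pod: (11 − 9.75)² / 9.75 = 0.1603

0.160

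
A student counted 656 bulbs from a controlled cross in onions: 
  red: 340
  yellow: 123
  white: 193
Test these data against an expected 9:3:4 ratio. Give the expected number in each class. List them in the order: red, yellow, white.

Under the 9:3:4 hypothesis (Σ ratio = 16, N = 656):
  red: 656 × 9/16 = 369
  yellow: 656 × 3/16 = 123
  white: 656 × 4/16 = 164

369, 123, 164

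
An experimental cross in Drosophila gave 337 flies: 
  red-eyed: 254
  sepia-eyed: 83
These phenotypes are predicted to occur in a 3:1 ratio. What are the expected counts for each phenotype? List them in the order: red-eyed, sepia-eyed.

252.75, 84.25

The 3:1 ratio has 4 parts, so with N = 337 the expected counts are:
  red-eyed: 337 × 3/4 = 252.75
  sepia-eyed: 337 × 1/4 = 84.25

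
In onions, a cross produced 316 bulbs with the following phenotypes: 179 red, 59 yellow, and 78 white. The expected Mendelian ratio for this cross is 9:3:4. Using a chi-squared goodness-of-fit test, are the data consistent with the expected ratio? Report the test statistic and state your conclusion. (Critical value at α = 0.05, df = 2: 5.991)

Total ratio parts = 16. Expected numbers out of 316:
  red: 316 × 9/16 = 177.75
  yellow: 316 × 3/16 = 59.25
  white: 316 × 4/16 = 79
χ² = Σ (O − E)² / E
  red: (179 − 177.75)² / 177.75 = 0.0088
  yellow: (59 − 59.25)² / 59.25 = 0.0011
  white: (78 − 79)² / 79 = 0.0127
χ² = 0.0088 + 0.0011 + 0.0127 = 0.0226 ≈ 0.023
Degrees of freedom = 3 − 1 = 2; critical value at α = 0.05 is 5.991.
Since 0.023 < 5.991, we fail to reject the null hypothesis — the data are consistent with the 9:3:4 ratio.

0.023; consistent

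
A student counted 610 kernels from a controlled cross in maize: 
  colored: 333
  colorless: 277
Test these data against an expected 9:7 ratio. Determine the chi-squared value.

0.683

Expected counts for N = 610 under a 9:7 ratio (total parts = 16):
  colored: 610 × 9/16 = 343.125
  colorless: 610 × 7/16 = 266.875
χ² = Σ (O − E)² / E
  colored: (333 − 343.125)² / 343.125 = 0.2988
  colorless: (277 − 266.875)² / 266.875 = 0.3841
χ² = 0.2988 + 0.3841 = 0.6829 ≈ 0.683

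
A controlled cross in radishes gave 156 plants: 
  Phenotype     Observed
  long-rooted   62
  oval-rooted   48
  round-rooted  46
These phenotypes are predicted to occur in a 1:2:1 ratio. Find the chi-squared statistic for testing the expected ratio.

Total ratio parts = 4. Expected numbers out of 156:
  long-rooted: 156 × 1/4 = 39
  oval-rooted: 156 × 2/4 = 78
  round-rooted: 156 × 1/4 = 39
χ² = Σ (O − E)² / E
  long-rooted: (62 − 39)² / 39 = 13.5641
  oval-rooted: (48 − 78)² / 78 = 11.5385
  round-rooted: (46 − 39)² / 39 = 1.2564
χ² = 13.5641 + 11.5385 + 1.2564 = 26.359

26.359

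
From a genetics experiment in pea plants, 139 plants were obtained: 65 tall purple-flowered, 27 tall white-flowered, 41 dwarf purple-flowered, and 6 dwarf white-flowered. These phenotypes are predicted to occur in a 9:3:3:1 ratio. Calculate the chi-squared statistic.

Expected counts for N = 139 under a 9:3:3:1 ratio (total parts = 16):
  tall purple-flowered: 139 × 9/16 = 78.1875
  tall white-flowered: 139 × 3/16 = 26.0625
  dwarf purple-flowered: 139 × 3/16 = 26.0625
  dwarf white-flowered: 139 × 1/16 = 8.6875
χ² = Σ (O − E)² / E
  tall purple-flowered: (65 − 78.1875)² / 78.1875 = 2.2243
  tall white-flowered: (27 − 26.0625)² / 26.0625 = 0.0337
  dwarf purple-flowered: (41 − 26.0625)² / 26.0625 = 8.5613
  dwarf white-flowered: (6 − 8.6875)² / 8.6875 = 0.8314
χ² = 2.2243 + 0.0337 + 8.5613 + 0.8314 = 11.6507 ≈ 11.651

11.651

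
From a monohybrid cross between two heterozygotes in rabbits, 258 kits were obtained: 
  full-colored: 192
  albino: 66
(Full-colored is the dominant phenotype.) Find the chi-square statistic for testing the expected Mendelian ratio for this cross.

For a monohybrid cross between heterozygotes with complete dominance, the expected phenotypic ratio is 3:1.
The 3:1 ratio has 4 parts, so with N = 258 the expected counts are:
  full-colored: 258 × 3/4 = 193.5
  albino: 258 × 1/4 = 64.5
χ² = Σ (O − E)² / E
  full-colored: (192 − 193.5)² / 193.5 = 0.0116
  albino: (66 − 64.5)² / 64.5 = 0.0349
χ² = 0.0116 + 0.0349 = 0.0465 ≈ 0.047

0.047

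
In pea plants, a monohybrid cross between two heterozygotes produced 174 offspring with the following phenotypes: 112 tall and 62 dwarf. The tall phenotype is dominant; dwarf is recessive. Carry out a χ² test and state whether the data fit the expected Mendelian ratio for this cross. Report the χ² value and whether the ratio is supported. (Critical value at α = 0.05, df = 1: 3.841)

10.490; not consistent

For a monohybrid cross between heterozygotes with complete dominance, the expected phenotypic ratio is 3:1.
Under the 3:1 hypothesis (Σ ratio = 4, N = 174):
  tall: 174 × 3/4 = 130.5
  dwarf: 174 × 1/4 = 43.5
χ² = Σ (O − E)² / E
  tall: (112 − 130.5)² / 130.5 = 2.6226
  dwarf: (62 − 43.5)² / 43.5 = 7.8678
χ² = 2.6226 + 7.8678 = 10.4904 ≈ 10.490
Degrees of freedom = 2 − 1 = 1; critical value at α = 0.05 is 3.841.
Since 10.490 > 3.841, we reject the null hypothesis — the data do not fit the 3:1 ratio.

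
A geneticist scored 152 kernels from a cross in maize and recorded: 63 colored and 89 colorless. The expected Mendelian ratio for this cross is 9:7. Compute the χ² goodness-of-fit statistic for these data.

The 9:7 ratio has 16 parts, so with N = 152 the expected counts are:
  colored: 152 × 9/16 = 85.5
  colorless: 152 × 7/16 = 66.5
χ² = Σ (O − E)² / E
  colored: (63 − 85.5)² / 85.5 = 5.9211
  colorless: (89 − 66.5)² / 66.5 = 7.6128
χ² = 5.9211 + 7.6128 = 13.5339 ≈ 13.534

13.534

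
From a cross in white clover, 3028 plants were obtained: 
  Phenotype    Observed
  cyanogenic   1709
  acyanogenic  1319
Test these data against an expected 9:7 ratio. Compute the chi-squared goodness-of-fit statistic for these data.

The 9:7 ratio has 16 parts, so with N = 3028 the expected counts are:
  cyanogenic: 3028 × 9/16 = 1703.25
  acyanogenic: 3028 × 7/16 = 1324.75
χ² = Σ (O − E)² / E
  cyanogenic: (1709 − 1703.25)² / 1703.25 = 0.0194
  acyanogenic: (1319 − 1324.75)² / 1324.75 = 0.0250
χ² = 0.0194 + 0.0250 = 0.0444 ≈ 0.044

0.044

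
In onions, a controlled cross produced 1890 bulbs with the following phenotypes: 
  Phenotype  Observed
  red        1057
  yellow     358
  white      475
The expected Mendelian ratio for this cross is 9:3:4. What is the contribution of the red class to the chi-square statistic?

0.035

Total ratio parts = 16. Expected numbers out of 1890:
  red: 1890 × 9/16 = 1063.125
  yellow: 1890 × 3/16 = 354.375
  white: 1890 × 4/16 = 472.5
Contribution of red: (1057 − 1063.125)² / 1063.125 = 0.0353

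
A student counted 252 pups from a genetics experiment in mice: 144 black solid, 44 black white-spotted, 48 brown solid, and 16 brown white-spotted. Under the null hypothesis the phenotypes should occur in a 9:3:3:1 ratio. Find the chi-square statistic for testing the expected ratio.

Total ratio parts = 16. Expected numbers out of 252:
  black solid: 252 × 9/16 = 141.75
  black white-spotted: 252 × 3/16 = 47.25
  brown solid: 252 × 3/16 = 47.25
  brown white-spotted: 252 × 1/16 = 15.75
χ² = Σ (O − E)² / E
  black solid: (144 − 141.75)² / 141.75 = 0.0357
  black white-spotted: (44 − 47.25)² / 47.25 = 0.2235
  brown solid: (48 − 47.25)² / 47.25 = 0.0119
  brown white-spotted: (16 − 15.75)² / 15.75 = 0.0040
χ² = 0.0357 + 0.2235 + 0.0119 + 0.0040 = 0.2751 ≈ 0.275

0.275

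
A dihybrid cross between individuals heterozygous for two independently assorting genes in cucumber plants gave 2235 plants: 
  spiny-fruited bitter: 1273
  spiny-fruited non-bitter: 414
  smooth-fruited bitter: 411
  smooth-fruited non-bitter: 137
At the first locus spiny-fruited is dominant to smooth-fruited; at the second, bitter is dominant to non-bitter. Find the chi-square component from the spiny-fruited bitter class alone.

A dihybrid F₂ with independent assortment and complete dominance at both loci gives a 9:3:3:1 phenotypic ratio.
Total ratio parts = 16. Expected numbers out of 2235:
  spiny-fruited bitter: 2235 × 9/16 = 1257.1875
  spiny-fruited non-bitter: 2235 × 3/16 = 419.0625
  smooth-fruited bitter: 2235 × 3/16 = 419.0625
  smooth-fruited non-bitter: 2235 × 1/16 = 139.6875
Contribution of spiny-fruited bitter: (1273 − 1257.1875)² / 1257.1875 = 0.1989

0.199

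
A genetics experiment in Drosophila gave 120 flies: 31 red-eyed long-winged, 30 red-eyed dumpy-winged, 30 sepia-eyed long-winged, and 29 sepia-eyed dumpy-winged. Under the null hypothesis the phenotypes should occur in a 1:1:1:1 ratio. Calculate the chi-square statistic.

0.067

Expected counts for N = 120 under a 1:1:1:1 ratio (total parts = 4):
  red-eyed long-winged: 120 × 1/4 = 30
  red-eyed dumpy-winged: 120 × 1/4 = 30
  sepia-eyed long-winged: 120 × 1/4 = 30
  sepia-eyed dumpy-winged: 120 × 1/4 = 30
χ² = Σ (O − E)² / E
  red-eyed long-winged: (31 − 30)² / 30 = 0.0333
  red-eyed dumpy-winged: (30 − 30)² / 30 = 0.0000
  sepia-eyed long-winged: (30 − 30)² / 30 = 0.0000
  sepia-eyed dumpy-winged: (29 − 30)² / 30 = 0.0333
χ² = 0.0333 + 0.0000 + 0.0000 + 0.0333 = 0.0666 ≈ 0.067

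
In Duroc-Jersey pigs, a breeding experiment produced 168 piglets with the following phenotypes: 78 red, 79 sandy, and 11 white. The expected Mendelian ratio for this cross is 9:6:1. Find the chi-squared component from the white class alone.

0.024

The 9:6:1 ratio has 16 parts, so with N = 168 the expected counts are:
  red: 168 × 9/16 = 94.5
  sandy: 168 × 6/16 = 63
  white: 168 × 1/16 = 10.5
Contribution of white: (11 − 10.5)² / 10.5 = 0.0238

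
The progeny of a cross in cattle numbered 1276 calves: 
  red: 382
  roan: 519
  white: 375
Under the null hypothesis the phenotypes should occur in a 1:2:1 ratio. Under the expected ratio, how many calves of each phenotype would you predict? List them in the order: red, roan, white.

Expected counts for N = 1276 under a 1:2:1 ratio (total parts = 4):
  red: 1276 × 1/4 = 319
  roan: 1276 × 2/4 = 638
  white: 1276 × 1/4 = 319

319, 638, 319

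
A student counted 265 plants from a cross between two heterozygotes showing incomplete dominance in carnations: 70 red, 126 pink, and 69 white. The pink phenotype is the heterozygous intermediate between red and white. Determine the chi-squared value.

With incomplete dominance, a heterozygote × heterozygote cross gives a 1:2:1 phenotypic ratio.
Under the 1:2:1 hypothesis (Σ ratio = 4, N = 265):
  red: 265 × 1/4 = 66.25
  pink: 265 × 2/4 = 132.5
  white: 265 × 1/4 = 66.25
χ² = Σ (O − E)² / E
  red: (70 − 66.25)² / 66.25 = 0.2123
  pink: (126 − 132.5)² / 132.5 = 0.3189
  white: (69 − 66.25)² / 66.25 = 0.1142
χ² = 0.2123 + 0.3189 + 0.1142 = 0.6454 ≈ 0.645

0.645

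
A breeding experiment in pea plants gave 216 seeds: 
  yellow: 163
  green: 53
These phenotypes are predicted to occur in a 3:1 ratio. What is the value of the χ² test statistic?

Expected counts for N = 216 under a 3:1 ratio (total parts = 4):
  yellow: 216 × 3/4 = 162
  green: 216 × 1/4 = 54
χ² = Σ (O − E)² / E
  yellow: (163 − 162)² / 162 = 0.0062
  green: (53 − 54)² / 54 = 0.0185
χ² = 0.0062 + 0.0185 = 0.0247 ≈ 0.025

0.025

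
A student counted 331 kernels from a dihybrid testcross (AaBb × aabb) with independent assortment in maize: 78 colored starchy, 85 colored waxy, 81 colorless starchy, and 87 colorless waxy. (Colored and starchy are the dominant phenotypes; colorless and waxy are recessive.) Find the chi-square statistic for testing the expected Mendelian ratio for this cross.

0.589

A dihybrid testcross with independent assortment gives a 1:1:1:1 ratio.
Under the 1:1:1:1 hypothesis (Σ ratio = 4, N = 331):
  colored starchy: 331 × 1/4 = 82.75
  colored waxy: 331 × 1/4 = 82.75
  colorless starchy: 331 × 1/4 = 82.75
  colorless waxy: 331 × 1/4 = 82.75
χ² = Σ (O − E)² / E
  colored starchy: (78 − 82.75)² / 82.75 = 0.2727
  colored waxy: (85 − 82.75)² / 82.75 = 0.0612
  colorless starchy: (81 − 82.75)² / 82.75 = 0.0370
  colorless waxy: (87 − 82.75)² / 82.75 = 0.2183
χ² = 0.2727 + 0.0612 + 0.0370 + 0.2183 = 0.5892 ≈ 0.589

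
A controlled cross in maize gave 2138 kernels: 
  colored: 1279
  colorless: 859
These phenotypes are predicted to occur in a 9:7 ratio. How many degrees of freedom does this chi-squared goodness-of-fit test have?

A goodness-of-fit test with 2 phenotype classes has df = 2 − 1 = 1.

1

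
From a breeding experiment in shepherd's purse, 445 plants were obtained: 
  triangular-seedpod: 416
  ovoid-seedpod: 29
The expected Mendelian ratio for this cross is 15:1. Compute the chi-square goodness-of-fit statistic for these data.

0.054

The 15:1 ratio has 16 parts, so with N = 445 the expected counts are:
  triangular-seedpod: 445 × 15/16 = 417.1875
  ovoid-seedpod: 445 × 1/16 = 27.8125
χ² = Σ (O − E)² / E
  triangular-seedpod: (416 − 417.1875)² / 417.1875 = 0.0034
  ovoid-seedpod: (29 − 27.8125)² / 27.8125 = 0.0507
χ² = 0.0034 + 0.0507 = 0.0541 ≈ 0.054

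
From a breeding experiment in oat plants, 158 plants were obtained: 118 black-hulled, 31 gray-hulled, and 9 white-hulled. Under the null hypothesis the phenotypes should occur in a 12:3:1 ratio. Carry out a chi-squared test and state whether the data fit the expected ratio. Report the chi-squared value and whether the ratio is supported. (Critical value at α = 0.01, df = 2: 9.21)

Total ratio parts = 16. Expected numbers out of 158:
  black-hulled: 158 × 12/16 = 118.5
  gray-hulled: 158 × 3/16 = 29.625
  white-hulled: 158 × 1/16 = 9.875
χ² = Σ (O − E)² / E
  black-hulled: (118 − 118.5)² / 118.5 = 0.0021
  gray-hulled: (31 − 29.625)² / 29.625 = 0.0638
  white-hulled: (9 − 9.875)² / 9.875 = 0.0775
χ² = 0.0021 + 0.0638 + 0.0775 = 0.1434 ≈ 0.143
Degrees of freedom = 3 − 1 = 2; critical value at α = 0.01 is 9.21.
Since 0.143 < 9.21, we fail to reject the null hypothesis — the data are consistent with the 12:3:1 ratio.

0.143; consistent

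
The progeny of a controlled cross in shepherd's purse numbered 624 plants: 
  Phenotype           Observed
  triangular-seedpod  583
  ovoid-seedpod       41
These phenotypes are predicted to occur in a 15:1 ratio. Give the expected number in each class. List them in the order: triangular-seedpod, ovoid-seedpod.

Total ratio parts = 16. Expected numbers out of 624:
  triangular-seedpod: 624 × 15/16 = 585
  ovoid-seedpod: 624 × 1/16 = 39

585, 39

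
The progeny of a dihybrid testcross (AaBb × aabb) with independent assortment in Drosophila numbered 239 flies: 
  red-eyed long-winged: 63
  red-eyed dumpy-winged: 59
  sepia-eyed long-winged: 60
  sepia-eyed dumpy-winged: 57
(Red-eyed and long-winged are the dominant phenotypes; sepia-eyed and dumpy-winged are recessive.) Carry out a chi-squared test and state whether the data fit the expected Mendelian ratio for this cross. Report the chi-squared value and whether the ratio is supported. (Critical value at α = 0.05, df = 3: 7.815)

A dihybrid testcross with independent assortment gives a 1:1:1:1 ratio.
The 1:1:1:1 ratio has 4 parts, so with N = 239 the expected counts are:
  red-eyed long-winged: 239 × 1/4 = 59.75
  red-eyed dumpy-winged: 239 × 1/4 = 59.75
  sepia-eyed long-winged: 239 × 1/4 = 59.75
  sepia-eyed dumpy-winged: 239 × 1/4 = 59.75
χ² = Σ (O − E)² / E
  red-eyed long-winged: (63 − 59.75)² / 59.75 = 0.1768
  red-eyed dumpy-winged: (59 − 59.75)² / 59.75 = 0.0094
  sepia-eyed long-winged: (60 − 59.75)² / 59.75 = 0.0010
  sepia-eyed dumpy-winged: (57 − 59.75)² / 59.75 = 0.1266
χ² = 0.1768 + 0.0094 + 0.0010 + 0.1266 = 0.3138 ≈ 0.314
Degrees of freedom = 4 − 1 = 3; critical value at α = 0.05 is 7.815.
Since 0.314 < 7.815, we fail to reject the null hypothesis — the data are consistent with the 1:1:1:1 ratio.

0.314; consistent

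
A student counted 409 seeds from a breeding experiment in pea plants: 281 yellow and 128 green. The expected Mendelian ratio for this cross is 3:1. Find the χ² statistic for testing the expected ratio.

Total ratio parts = 4. Expected numbers out of 409:
  yellow: 409 × 3/4 = 306.75
  green: 409 × 1/4 = 102.25
χ² = Σ (O − E)² / E
  yellow: (281 − 306.75)² / 306.75 = 2.1616
  green: (128 − 102.25)² / 102.25 = 6.4847
χ² = 2.1616 + 6.4847 = 8.6463 ≈ 8.646

8.646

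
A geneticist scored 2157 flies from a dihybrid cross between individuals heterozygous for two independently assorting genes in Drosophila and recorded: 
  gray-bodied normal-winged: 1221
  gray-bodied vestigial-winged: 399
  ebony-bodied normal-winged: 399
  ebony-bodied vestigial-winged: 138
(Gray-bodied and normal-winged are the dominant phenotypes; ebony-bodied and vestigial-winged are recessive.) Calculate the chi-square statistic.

0.270

A dihybrid F₂ with independent assortment and complete dominance at both loci gives a 9:3:3:1 phenotypic ratio.
Under the 9:3:3:1 hypothesis (Σ ratio = 16, N = 2157):
  gray-bodied normal-winged: 2157 × 9/16 = 1213.3125
  gray-bodied vestigial-winged: 2157 × 3/16 = 404.4375
  ebony-bodied normal-winged: 2157 × 3/16 = 404.4375
  ebony-bodied vestigial-winged: 2157 × 1/16 = 134.8125
χ² = Σ (O − E)² / E
  gray-bodied normal-winged: (1221 − 1213.3125)² / 1213.3125 = 0.0487
  gray-bodied vestigial-winged: (399 − 404.4375)² / 404.4375 = 0.0731
  ebony-bodied normal-winged: (399 − 404.4375)² / 404.4375 = 0.0731
  ebony-bodied vestigial-winged: (138 − 134.8125)² / 134.8125 = 0.0754
χ² = 0.0487 + 0.0731 + 0.0731 + 0.0754 = 0.2703 ≈ 0.270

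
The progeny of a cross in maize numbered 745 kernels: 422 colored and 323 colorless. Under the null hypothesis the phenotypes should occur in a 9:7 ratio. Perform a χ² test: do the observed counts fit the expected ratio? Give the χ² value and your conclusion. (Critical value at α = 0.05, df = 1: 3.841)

0.047; consistent

Total ratio parts = 16. Expected numbers out of 745:
  colored: 745 × 9/16 = 419.0625
  colorless: 745 × 7/16 = 325.9375
χ² = Σ (O − E)² / E
  colored: (422 − 419.0625)² / 419.0625 = 0.0206
  colorless: (323 − 325.9375)² / 325.9375 = 0.0265
χ² = 0.0206 + 0.0265 = 0.0471 ≈ 0.047
Degrees of freedom = 2 − 1 = 1; critical value at α = 0.05 is 3.841.
Since 0.047 < 3.841, we fail to reject the null hypothesis — the data are consistent with the 9:7 ratio.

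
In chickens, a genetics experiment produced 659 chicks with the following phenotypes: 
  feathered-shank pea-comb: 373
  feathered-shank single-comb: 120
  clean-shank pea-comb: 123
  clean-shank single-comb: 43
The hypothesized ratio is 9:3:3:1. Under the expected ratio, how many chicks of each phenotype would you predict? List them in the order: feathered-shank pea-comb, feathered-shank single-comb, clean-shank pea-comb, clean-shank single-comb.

The 9:3:3:1 ratio has 16 parts, so with N = 659 the expected counts are:
  feathered-shank pea-comb: 659 × 9/16 = 370.6875
  feathered-shank single-comb: 659 × 3/16 = 123.5625
  clean-shank pea-comb: 659 × 3/16 = 123.5625
  clean-shank single-comb: 659 × 1/16 = 41.1875

370.6875, 123.5625, 123.5625, 41.1875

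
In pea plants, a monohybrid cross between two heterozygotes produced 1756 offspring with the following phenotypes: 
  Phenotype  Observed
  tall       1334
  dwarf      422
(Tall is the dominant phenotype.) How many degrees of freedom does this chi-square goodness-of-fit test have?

For a monohybrid cross between heterozygotes with complete dominance, the expected phenotypic ratio is 3:1.
A goodness-of-fit test with 2 phenotype classes has df = 2 − 1 = 1.

1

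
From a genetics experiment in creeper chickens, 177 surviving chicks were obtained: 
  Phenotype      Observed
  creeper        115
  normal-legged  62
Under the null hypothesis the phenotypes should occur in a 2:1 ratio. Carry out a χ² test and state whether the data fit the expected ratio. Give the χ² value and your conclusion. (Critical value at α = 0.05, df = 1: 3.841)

0.229; consistent

Under the 2:1 hypothesis (Σ ratio = 3, N = 177):
  creeper: 177 × 2/3 = 118
  normal-legged: 177 × 1/3 = 59
χ² = Σ (O − E)² / E
  creeper: (115 − 118)² / 118 = 0.0763
  normal-legged: (62 − 59)² / 59 = 0.1525
χ² = 0.0763 + 0.1525 = 0.2288 ≈ 0.229
Degrees of freedom = 2 − 1 = 1; critical value at α = 0.05 is 3.841.
Since 0.229 < 3.841, we fail to reject the null hypothesis — the data are consistent with the 2:1 ratio.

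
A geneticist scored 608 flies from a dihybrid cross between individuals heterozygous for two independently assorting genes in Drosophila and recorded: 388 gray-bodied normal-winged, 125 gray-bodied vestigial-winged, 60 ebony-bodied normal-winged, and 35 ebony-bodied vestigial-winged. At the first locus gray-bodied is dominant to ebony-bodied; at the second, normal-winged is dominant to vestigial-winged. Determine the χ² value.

33.064

A dihybrid F₂ with independent assortment and complete dominance at both loci gives a 9:3:3:1 phenotypic ratio.
Total ratio parts = 16. Expected numbers out of 608:
  gray-bodied normal-winged: 608 × 9/16 = 342
  gray-bodied vestigial-winged: 608 × 3/16 = 114
  ebony-bodied normal-winged: 608 × 3/16 = 114
  ebony-bodied vestigial-winged: 608 × 1/16 = 38
χ² = Σ (O − E)² / E
  gray-bodied normal-winged: (388 − 342)² / 342 = 6.1871
  gray-bodied vestigial-winged: (125 − 114)² / 114 = 1.0614
  ebony-bodied normal-winged: (60 − 114)² / 114 = 25.5789
  ebony-bodied vestigial-winged: (35 − 38)² / 38 = 0.2368
χ² = 6.1871 + 1.0614 + 25.5789 + 0.2368 = 33.0642 ≈ 33.064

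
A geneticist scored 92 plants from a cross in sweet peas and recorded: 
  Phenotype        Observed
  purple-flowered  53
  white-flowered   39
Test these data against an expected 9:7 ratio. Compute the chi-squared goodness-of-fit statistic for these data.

Total ratio parts = 16. Expected numbers out of 92:
  purple-flowered: 92 × 9/16 = 51.75
  white-flowered: 92 × 7/16 = 40.25
χ² = Σ (O − E)² / E
  purple-flowered: (53 − 51.75)² / 51.75 = 0.0302
  white-flowered: (39 − 40.25)² / 40.25 = 0.0388
χ² = 0.0302 + 0.0388 = 0.069

0.069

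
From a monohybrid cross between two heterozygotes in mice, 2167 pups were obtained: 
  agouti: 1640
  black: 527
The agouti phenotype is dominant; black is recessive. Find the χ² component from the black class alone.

For a monohybrid cross between heterozygotes with complete dominance, the expected phenotypic ratio is 3:1.
The 3:1 ratio has 4 parts, so with N = 2167 the expected counts are:
  agouti: 2167 × 3/4 = 1625.25
  black: 2167 × 1/4 = 541.75
Contribution of black: (527 − 541.75)² / 541.75 = 0.4016

0.402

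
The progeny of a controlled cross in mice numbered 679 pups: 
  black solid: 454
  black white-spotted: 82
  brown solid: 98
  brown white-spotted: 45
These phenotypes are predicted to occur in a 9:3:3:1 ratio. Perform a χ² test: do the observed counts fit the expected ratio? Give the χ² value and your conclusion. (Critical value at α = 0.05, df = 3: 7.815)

Expected counts for N = 679 under a 9:3:3:1 ratio (total parts = 16):
  black solid: 679 × 9/16 = 381.9375
  black white-spotted: 679 × 3/16 = 127.3125
  brown solid: 679 × 3/16 = 127.3125
  brown white-spotted: 679 × 1/16 = 42.4375
χ² = Σ (O − E)² / E
  black solid: (454 − 381.9375)² / 381.9375 = 13.5965
  black white-spotted: (82 − 127.3125)² / 127.3125 = 16.1274
  brown solid: (98 − 127.3125)² / 127.3125 = 6.7489
  brown white-spotted: (45 − 42.4375)² / 42.4375 = 0.1547
χ² = 13.5965 + 16.1274 + 6.7489 + 0.1547 = 36.6275 ≈ 36.628
Degrees of freedom = 4 − 1 = 3; critical value at α = 0.05 is 7.815.
Since 36.628 > 7.815, we reject the null hypothesis — the data do not fit the 9:3:3:1 ratio.

36.628; not consistent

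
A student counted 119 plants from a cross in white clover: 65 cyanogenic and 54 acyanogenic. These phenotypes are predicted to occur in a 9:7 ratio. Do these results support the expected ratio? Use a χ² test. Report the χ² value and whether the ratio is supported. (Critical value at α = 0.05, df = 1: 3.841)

Total ratio parts = 16. Expected numbers out of 119:
  cyanogenic: 119 × 9/16 = 66.9375
  acyanogenic: 119 × 7/16 = 52.0625
χ² = Σ (O − E)² / E
  cyanogenic: (65 − 66.9375)² / 66.9375 = 0.0561
  acyanogenic: (54 − 52.0625)² / 52.0625 = 0.0721
χ² = 0.0561 + 0.0721 = 0.1282 ≈ 0.128
Degrees of freedom = 2 − 1 = 1; critical value at α = 0.05 is 3.841.
Since 0.128 < 3.841, we fail to reject the null hypothesis — the data are consistent with the 9:7 ratio.

0.128; consistent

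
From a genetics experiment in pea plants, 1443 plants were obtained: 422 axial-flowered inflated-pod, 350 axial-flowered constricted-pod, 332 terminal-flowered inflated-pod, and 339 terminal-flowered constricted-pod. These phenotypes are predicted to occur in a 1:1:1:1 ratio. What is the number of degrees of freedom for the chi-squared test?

A goodness-of-fit test with 4 phenotype classes has df = 4 − 1 = 3.

3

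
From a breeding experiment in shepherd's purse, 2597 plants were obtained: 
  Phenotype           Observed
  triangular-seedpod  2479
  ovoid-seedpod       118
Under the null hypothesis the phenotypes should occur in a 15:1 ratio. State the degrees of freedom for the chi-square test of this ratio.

1

A goodness-of-fit test with 2 phenotype classes has df = 2 − 1 = 1.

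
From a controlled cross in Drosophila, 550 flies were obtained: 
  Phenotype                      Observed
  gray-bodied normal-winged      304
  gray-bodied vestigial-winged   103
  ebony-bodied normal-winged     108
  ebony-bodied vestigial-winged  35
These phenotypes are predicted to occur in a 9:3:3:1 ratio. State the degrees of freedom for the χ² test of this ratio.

A goodness-of-fit test with 4 phenotype classes has df = 4 − 1 = 3.

3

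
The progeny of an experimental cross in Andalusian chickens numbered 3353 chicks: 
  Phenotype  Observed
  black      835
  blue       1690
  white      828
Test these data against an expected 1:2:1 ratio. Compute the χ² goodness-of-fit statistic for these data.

0.247

Expected counts for N = 3353 under a 1:2:1 ratio (total parts = 4):
  black: 3353 × 1/4 = 838.25
  blue: 3353 × 2/4 = 1676.5
  white: 3353 × 1/4 = 838.25
χ² = Σ (O − E)² / E
  black: (835 − 838.25)² / 838.25 = 0.0126
  blue: (1690 − 1676.5)² / 1676.5 = 0.1087
  white: (828 − 838.25)² / 838.25 = 0.1253
χ² = 0.0126 + 0.1087 + 0.1253 = 0.2466 ≈ 0.247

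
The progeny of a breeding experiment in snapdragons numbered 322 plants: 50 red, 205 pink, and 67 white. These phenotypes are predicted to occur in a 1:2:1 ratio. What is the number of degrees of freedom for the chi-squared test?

A goodness-of-fit test with 3 phenotype classes has df = 3 − 1 = 2.

2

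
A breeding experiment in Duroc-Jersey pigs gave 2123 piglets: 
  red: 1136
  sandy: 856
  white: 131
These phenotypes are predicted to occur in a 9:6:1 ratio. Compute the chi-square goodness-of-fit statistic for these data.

7.360

The 9:6:1 ratio has 16 parts, so with N = 2123 the expected counts are:
  red: 2123 × 9/16 = 1194.1875
  sandy: 2123 × 6/16 = 796.125
  white: 2123 × 1/16 = 132.6875
χ² = Σ (O − E)² / E
  red: (1136 − 1194.1875)² / 1194.1875 = 2.8352
  sandy: (856 − 796.125)² / 796.125 = 4.5031
  white: (131 − 132.6875)² / 132.6875 = 0.0215
χ² = 2.8352 + 4.5031 + 0.0215 = 7.3598 ≈ 7.360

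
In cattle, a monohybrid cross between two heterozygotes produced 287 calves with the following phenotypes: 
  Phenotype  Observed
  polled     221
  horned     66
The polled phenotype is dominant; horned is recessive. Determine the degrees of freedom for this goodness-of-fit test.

1

For a monohybrid cross between heterozygotes with complete dominance, the expected phenotypic ratio is 3:1.
A goodness-of-fit test with 2 phenotype classes has df = 2 − 1 = 1.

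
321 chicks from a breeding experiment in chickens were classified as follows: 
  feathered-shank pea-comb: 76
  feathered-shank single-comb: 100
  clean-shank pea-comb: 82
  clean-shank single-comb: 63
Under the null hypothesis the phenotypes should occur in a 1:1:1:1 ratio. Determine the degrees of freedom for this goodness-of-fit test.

3

A goodness-of-fit test with 4 phenotype classes has df = 4 − 1 = 3.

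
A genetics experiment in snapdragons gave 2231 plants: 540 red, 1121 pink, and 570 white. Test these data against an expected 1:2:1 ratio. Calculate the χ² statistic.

0.861

Total ratio parts = 4. Expected numbers out of 2231:
  red: 2231 × 1/4 = 557.75
  pink: 2231 × 2/4 = 1115.5
  white: 2231 × 1/4 = 557.75
χ² = Σ (O − E)² / E
  red: (540 − 557.75)² / 557.75 = 0.5649
  pink: (1121 − 1115.5)² / 1115.5 = 0.0271
  white: (570 − 557.75)² / 557.75 = 0.2690
χ² = 0.5649 + 0.0271 + 0.2690 = 0.861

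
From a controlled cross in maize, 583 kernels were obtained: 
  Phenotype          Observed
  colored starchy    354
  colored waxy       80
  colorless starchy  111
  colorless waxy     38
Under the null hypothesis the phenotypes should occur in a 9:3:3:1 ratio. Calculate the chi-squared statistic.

The 9:3:3:1 ratio has 16 parts, so with N = 583 the expected counts are:
  colored starchy: 583 × 9/16 = 327.9375
  colored waxy: 583 × 3/16 = 109.3125
  colorless starchy: 583 × 3/16 = 109.3125
  colorless waxy: 583 × 1/16 = 36.4375
χ² = Σ (O − E)² / E
  colored starchy: (354 − 327.9375)² / 327.9375 = 2.0713
  colored waxy: (80 − 109.3125)² / 109.3125 = 7.8602
  colorless starchy: (111 − 109.3125)² / 109.3125 = 0.0261
  colorless waxy: (38 − 36.4375)² / 36.4375 = 0.0670
χ² = 2.0713 + 7.8602 + 0.0261 + 0.0670 = 10.0246 ≈ 10.025

10.025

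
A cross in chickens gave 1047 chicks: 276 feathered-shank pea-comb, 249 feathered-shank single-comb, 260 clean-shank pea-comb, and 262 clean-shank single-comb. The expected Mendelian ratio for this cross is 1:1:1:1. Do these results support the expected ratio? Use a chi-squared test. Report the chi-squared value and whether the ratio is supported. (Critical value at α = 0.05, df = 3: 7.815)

1.409; consistent

Expected counts for N = 1047 under a 1:1:1:1 ratio (total parts = 4):
  feathered-shank pea-comb: 1047 × 1/4 = 261.75
  feathered-shank single-comb: 1047 × 1/4 = 261.75
  clean-shank pea-comb: 1047 × 1/4 = 261.75
  clean-shank single-comb: 1047 × 1/4 = 261.75
χ² = Σ (O − E)² / E
  feathered-shank pea-comb: (276 − 261.75)² / 261.75 = 0.7758
  feathered-shank single-comb: (249 − 261.75)² / 261.75 = 0.6211
  clean-shank pea-comb: (260 − 261.75)² / 261.75 = 0.0117
  clean-shank single-comb: (262 − 261.75)² / 261.75 = 0.0002
χ² = 0.7758 + 0.6211 + 0.0117 + 0.0002 = 1.4088 ≈ 1.409
Degrees of freedom = 4 − 1 = 3; critical value at α = 0.05 is 7.815.
Since 1.409 < 7.815, we fail to reject the null hypothesis — the data are consistent with the 1:1:1:1 ratio.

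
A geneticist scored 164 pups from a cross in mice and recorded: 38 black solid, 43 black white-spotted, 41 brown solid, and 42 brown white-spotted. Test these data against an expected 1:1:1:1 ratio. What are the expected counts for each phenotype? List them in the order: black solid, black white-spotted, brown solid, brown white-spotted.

41, 41, 41, 41

Expected counts for N = 164 under a 1:1:1:1 ratio (total parts = 4):
  black solid: 164 × 1/4 = 41
  black white-spotted: 164 × 1/4 = 41
  brown solid: 164 × 1/4 = 41
  brown white-spotted: 164 × 1/4 = 41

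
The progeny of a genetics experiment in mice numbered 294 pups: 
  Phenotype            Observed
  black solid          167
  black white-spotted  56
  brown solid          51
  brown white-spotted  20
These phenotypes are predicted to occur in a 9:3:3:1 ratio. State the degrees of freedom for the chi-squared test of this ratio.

A goodness-of-fit test with 4 phenotype classes has df = 4 − 1 = 3.

3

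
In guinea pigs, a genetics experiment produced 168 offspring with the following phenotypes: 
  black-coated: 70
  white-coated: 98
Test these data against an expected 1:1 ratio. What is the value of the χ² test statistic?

4.667

Under the 1:1 hypothesis (Σ ratio = 2, N = 168):
  black-coated: 168 × 1/2 = 84
  white-coated: 168 × 1/2 = 84
χ² = Σ (O − E)² / E
  black-coated: (70 − 84)² / 84 = 2.3333
  white-coated: (98 − 84)² / 84 = 2.3333
χ² = 2.3333 + 2.3333 = 4.6666 ≈ 4.667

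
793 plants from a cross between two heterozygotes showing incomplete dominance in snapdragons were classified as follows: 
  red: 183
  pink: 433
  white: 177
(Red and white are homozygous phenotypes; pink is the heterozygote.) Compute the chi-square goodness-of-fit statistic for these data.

6.811

With incomplete dominance, a heterozygote × heterozygote cross gives a 1:2:1 phenotypic ratio.
Under the 1:2:1 hypothesis (Σ ratio = 4, N = 793):
  red: 793 × 1/4 = 198.25
  pink: 793 × 2/4 = 396.5
  white: 793 × 1/4 = 198.25
χ² = Σ (O − E)² / E
  red: (183 − 198.25)² / 198.25 = 1.1731
  pink: (433 − 396.5)² / 396.5 = 3.3600
  white: (177 − 198.25)² / 198.25 = 2.2777
χ² = 1.1731 + 3.3600 + 2.2777 = 6.8108 ≈ 6.811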